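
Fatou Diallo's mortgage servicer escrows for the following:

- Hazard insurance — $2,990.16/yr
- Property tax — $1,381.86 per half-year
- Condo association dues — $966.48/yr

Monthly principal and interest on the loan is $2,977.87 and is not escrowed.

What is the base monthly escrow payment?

Hazard insurance — $2,990.16
Property tax — $1,381.86 × 2 = $2,763.72
Condo association dues — $966.48
Total annual escrow = $2,990.16 + $2,763.72 + $966.48 = $6,720.36
Per month = $6,720.36 ÷ 12 = $560.03

$560.03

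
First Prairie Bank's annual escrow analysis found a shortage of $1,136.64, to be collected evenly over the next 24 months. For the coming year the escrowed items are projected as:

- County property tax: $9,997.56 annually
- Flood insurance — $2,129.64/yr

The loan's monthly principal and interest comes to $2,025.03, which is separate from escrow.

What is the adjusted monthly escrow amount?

$1,057.96

County property tax = $9,997.56 per year
Flood insurance = $2,129.64 per year
Yearly total = $9,997.56 + $2,129.64 = $12,127.20
Monthly = $12,127.20 ÷ 12 = $1,010.60
Shortage per month = $1,136.64 / 24 = $47.36
Adjusted monthly = $1,010.60 + $47.36 = $1,057.96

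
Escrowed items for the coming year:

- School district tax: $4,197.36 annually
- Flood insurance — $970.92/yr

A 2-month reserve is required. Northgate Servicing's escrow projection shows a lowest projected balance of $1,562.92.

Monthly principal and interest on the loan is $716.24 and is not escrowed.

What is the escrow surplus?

School district tax: $4,197.36 annually
Flood insurance: $970.92 annually
Total annual escrow = $5,168.28
Per month = $5,168.28 ÷ 12 = $430.69
Required cushion = 2 × $430.69 = $861.38
Excess over cushion: $1,562.92 − $861.38 = $701.54

$701.54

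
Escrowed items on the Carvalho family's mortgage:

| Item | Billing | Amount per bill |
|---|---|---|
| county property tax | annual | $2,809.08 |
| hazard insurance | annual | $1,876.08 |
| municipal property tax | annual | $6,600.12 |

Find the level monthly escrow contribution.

County property tax: $2,809.08 per year
Hazard insurance: $1,876.08 per year
Municipal property tax: $6,600.12 per year
Annual escrow total = $11,285.28
Monthly escrow = $11,285.28 ÷ 12 = $940.44

$940.44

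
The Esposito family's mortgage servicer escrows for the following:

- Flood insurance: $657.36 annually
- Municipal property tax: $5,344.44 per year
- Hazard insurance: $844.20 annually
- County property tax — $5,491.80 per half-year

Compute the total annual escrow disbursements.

Flood insurance: $657.36 annually
Municipal property tax: $5,344.44 annually
Hazard insurance: $844.20 annually
County property tax: $5,491.80 × 2 = $10,983.60 annually
Total annual escrow = $657.36 + $5,344.44 + $844.20 + $10,983.60 = $17,829.60

$17,829.60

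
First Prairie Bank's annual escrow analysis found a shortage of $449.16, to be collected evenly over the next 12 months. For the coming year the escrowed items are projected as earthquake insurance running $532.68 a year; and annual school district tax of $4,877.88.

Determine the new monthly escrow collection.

Earthquake insurance — $532.68 per year
School district tax — $4,877.88 per year
Total per year = $532.68 + $4,877.88 = $5,410.56
Base monthly escrow = $5,410.56 / 12 = $450.88
Shortage spread = $449.16 / 12 = $37.43/mo
Adjusted monthly = $450.88 + $37.43 = $488.31

$488.31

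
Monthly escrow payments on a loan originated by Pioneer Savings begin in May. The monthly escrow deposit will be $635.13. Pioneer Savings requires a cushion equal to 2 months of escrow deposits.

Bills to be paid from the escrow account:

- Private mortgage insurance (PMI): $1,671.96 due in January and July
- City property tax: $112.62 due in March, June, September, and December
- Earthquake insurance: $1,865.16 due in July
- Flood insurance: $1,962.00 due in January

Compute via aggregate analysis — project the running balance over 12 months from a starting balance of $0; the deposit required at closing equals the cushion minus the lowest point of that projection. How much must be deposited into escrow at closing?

Cushion = 2 × $635.13 = $1,270.26
Trial balance (start $0, +$635.13 each month, − disbursements):
  May: +$635.13 → $635.13
  Jun: +$635.13 − $112.62 → $1,157.64
  Jul: +$635.13 − $3,537.12 → -$1,744.35
  Aug: +$635.13 → -$1,109.22
  Sep: +$635.13 − $112.62 → -$586.71
  Oct: +$635.13 → $48.42
  Nov: +$635.13 → $683.55
  Dec: +$635.13 − $112.62 → $1,206.06
  Jan: +$635.13 − $3,633.96 → -$1,792.77
  Feb: +$635.13 → -$1,157.64
  Mar: +$635.13 − $112.62 → -$635.13
  Apr: +$635.13 → $0.00
Lowest trial balance = -$1,792.77 (Jan)
Initial deposit = cushion − low point = $1,270.26 − (-$1,792.77) = $3,063.03

$3,063.03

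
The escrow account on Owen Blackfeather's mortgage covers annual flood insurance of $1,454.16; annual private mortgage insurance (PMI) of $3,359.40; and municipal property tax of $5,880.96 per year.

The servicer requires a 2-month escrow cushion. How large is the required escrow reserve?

$1,782.42

Flood insurance = $1,454.16/yr
Private mortgage insurance (PMI) = $3,359.40/yr
Municipal property tax = $5,880.96/yr
Yearly total = $1,454.16 + $3,359.40 + $5,880.96 = $10,694.52
Per month = $10,694.52 / 12 = $891.21
Reserve = 2 × $891.21 = $1,782.42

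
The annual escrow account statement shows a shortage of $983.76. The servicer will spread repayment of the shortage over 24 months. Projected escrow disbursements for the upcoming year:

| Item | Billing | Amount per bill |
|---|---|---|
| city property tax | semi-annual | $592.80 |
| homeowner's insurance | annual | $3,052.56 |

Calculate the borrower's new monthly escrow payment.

$394.17

City property tax = $592.80 × 2 = $1,185.60
Homeowner's insurance = $3,052.56
Total per year = $4,238.16
Monthly = $4,238.16 ÷ 12 = $353.18
Shortage per month = $983.76 ÷ 24 = $40.99
Adjusted monthly = $353.18 + $40.99 = $394.17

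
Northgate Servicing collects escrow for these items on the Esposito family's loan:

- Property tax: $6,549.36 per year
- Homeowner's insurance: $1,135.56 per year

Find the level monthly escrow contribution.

Property tax: $6,549.36/yr
Homeowner's insurance: $1,135.56/yr
Total per year = $7,684.92
Monthly escrow = $7,684.92 / 12 = $640.41

$640.41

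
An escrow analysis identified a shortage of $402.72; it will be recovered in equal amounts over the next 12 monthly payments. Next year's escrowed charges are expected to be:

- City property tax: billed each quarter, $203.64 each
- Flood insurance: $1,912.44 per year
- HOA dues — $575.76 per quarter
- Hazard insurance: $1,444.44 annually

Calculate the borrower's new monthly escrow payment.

$573.10

City property tax = $203.64 × 4 = $814.56 per year
Flood insurance = $1,912.44 per year
HOA dues = $575.76 × 4 = $2,303.04 per year
Hazard insurance = $1,444.44 per year
Combined annual = $814.56 + $1,912.44 + $2,303.04 + $1,444.44 = $6,474.48
Monthly escrow = $6,474.48 / 12 = $539.54
Shortage per month = $402.72 / 12 = $33.56
New monthly escrow = $539.54 + $33.56 = $573.10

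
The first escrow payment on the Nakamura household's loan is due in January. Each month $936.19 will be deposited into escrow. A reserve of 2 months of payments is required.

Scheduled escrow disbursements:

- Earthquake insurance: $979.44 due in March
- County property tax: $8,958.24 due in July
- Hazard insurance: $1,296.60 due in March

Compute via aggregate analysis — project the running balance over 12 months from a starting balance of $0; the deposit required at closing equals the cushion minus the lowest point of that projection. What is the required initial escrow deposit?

Cushion = 2 × $936.19 = $1,872.38
Trial balance (start $0, +$936.19 each month, − disbursements):
  Jan: +$936.19 → $936.19
  Feb: +$936.19 → $1,872.38
  Mar: +$936.19 − $2,276.04 → $532.53
  Apr: +$936.19 → $1,468.72
  May: +$936.19 → $2,404.91
  Jun: +$936.19 → $3,341.10
  Jul: +$936.19 − $8,958.24 → -$4,680.95
  Aug: +$936.19 → -$3,744.76
  Sep: +$936.19 → -$2,808.57
  Oct: +$936.19 → -$1,872.38
  Nov: +$936.19 → -$936.19
  Dec: +$936.19 → $0.00
Lowest trial balance = -$4,680.95 (Jul)
Initial deposit = cushion − low point = $1,872.38 − (-$4,680.95) = $6,553.33

$6,553.33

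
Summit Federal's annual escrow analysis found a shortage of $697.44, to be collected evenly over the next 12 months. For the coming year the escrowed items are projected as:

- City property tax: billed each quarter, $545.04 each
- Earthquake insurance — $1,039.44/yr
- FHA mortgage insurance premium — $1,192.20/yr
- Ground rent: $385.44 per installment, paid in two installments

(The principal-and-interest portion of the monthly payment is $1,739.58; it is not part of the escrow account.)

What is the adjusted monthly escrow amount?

$490.01

City property tax = $545.04 × 4 = $2,180.16 per year
Earthquake insurance = $1,039.44 per year
FHA mortgage insurance premium = $1,192.20 per year
Ground rent = $385.44 × 2 = $770.88 per year
Yearly total = $2,180.16 + $1,039.44 + $1,192.20 + $770.88 = $5,182.68
Monthly escrow = $5,182.68 / 12 = $431.89
Shortage spread = $697.44 / 12 = $58.12/mo
Adjusted monthly = $431.89 + $58.12 = $490.01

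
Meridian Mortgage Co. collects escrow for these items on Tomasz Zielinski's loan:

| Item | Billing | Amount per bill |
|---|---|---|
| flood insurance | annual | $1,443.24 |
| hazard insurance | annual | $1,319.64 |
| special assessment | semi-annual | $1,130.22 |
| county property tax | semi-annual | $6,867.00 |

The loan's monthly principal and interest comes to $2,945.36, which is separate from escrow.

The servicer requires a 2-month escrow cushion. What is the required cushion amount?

Flood insurance = $1,443.24 per year
Hazard insurance = $1,319.64 per year
Special assessment = $1,130.22 × 2 = $2,260.44 per year
County property tax = $6,867.00 × 2 = $13,734.00 per year
Yearly total = $1,443.24 + $1,319.64 + $2,260.44 + $13,734.00 = $18,757.32
Monthly = $18,757.32 / 12 = $1,563.11
Cushion = 2 × $1,563.11 = $3,126.22

$3,126.22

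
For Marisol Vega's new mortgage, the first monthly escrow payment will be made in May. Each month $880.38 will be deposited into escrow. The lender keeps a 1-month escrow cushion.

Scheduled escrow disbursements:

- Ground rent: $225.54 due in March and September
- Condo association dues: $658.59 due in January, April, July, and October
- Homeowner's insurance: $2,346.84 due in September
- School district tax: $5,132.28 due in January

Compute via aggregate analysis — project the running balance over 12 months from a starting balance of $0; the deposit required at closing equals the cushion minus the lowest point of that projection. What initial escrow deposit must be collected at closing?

Cushion = 1 × $880.38 = $880.38
Trial balance (start $0, +$880.38 each month, − disbursements):
  May: +$880.38 → $880.38
  Jun: +$880.38 → $1,760.76
  Jul: +$880.38 − $658.59 → $1,982.55
  Aug: +$880.38 → $2,862.93
  Sep: +$880.38 − $2,572.38 → $1,170.93
  Oct: +$880.38 − $658.59 → $1,392.72
  Nov: +$880.38 → $2,273.10
  Dec: +$880.38 → $3,153.48
  Jan: +$880.38 − $5,790.87 → -$1,757.01
  Feb: +$880.38 → -$876.63
  Mar: +$880.38 − $225.54 → -$221.79
  Apr: +$880.38 − $658.59 → $0.00
Lowest trial balance = -$1,757.01 (Jan)
Initial deposit = cushion − low point = $880.38 − (-$1,757.01) = $2,637.39

$2,637.39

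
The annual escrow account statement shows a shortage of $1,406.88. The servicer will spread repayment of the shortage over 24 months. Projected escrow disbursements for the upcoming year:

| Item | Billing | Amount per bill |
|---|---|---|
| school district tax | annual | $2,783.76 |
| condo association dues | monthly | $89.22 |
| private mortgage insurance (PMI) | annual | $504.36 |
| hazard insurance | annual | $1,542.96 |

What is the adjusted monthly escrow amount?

$550.43

School district tax = $2,783.76 per year
Condo association dues = $89.22 × 12 = $1,070.64 per year
Private mortgage insurance (PMI) = $504.36 per year
Hazard insurance = $1,542.96 per year
Yearly total = $2,783.76 + $1,070.64 + $504.36 + $1,542.96 = $5,901.72
Monthly = $5,901.72 / 12 = $491.81
Monthly shortage recovery: $1,406.88 / 24 = $58.62
Adjusted monthly = $491.81 + $58.62 = $550.43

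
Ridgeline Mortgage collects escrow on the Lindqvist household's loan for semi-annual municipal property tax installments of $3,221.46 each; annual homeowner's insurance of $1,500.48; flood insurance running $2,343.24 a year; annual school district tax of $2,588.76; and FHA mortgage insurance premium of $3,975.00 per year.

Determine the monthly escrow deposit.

Municipal property tax: $3,221.46 × 2 = $6,442.92
Homeowner's insurance: $1,500.48
Flood insurance: $2,343.24
School district tax: $2,588.76
FHA mortgage insurance premium: $3,975.00
Total per year = $6,442.92 + $1,500.48 + $2,343.24 + $2,588.76 + $3,975.00 = $16,850.40
Base monthly escrow = $16,850.40 / 12 = $1,404.20

$1,404.20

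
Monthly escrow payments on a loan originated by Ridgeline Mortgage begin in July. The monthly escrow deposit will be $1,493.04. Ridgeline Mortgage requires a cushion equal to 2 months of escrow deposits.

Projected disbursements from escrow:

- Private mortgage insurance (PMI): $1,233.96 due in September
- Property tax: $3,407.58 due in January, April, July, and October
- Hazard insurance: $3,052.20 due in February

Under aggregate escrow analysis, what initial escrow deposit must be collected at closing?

$5,972.16

Cushion = 2 × $1,493.04 = $2,986.08
Trial balance (start $0, +$1,493.04 each month, − disbursements):
  Jul: +$1,493.04 − $3,407.58 → -$1,914.54
  Aug: +$1,493.04 → -$421.50
  Sep: +$1,493.04 − $1,233.96 → -$162.42
  Oct: +$1,493.04 − $3,407.58 → -$2,076.96
  Nov: +$1,493.04 → -$583.92
  Dec: +$1,493.04 → $909.12
  Jan: +$1,493.04 − $3,407.58 → -$1,005.42
  Feb: +$1,493.04 − $3,052.20 → -$2,564.58
  Mar: +$1,493.04 → -$1,071.54
  Apr: +$1,493.04 − $3,407.58 → -$2,986.08
  May: +$1,493.04 → -$1,493.04
  Jun: +$1,493.04 → $0.00
Lowest trial balance = -$2,986.08 (Apr)
Initial deposit = cushion − low point = $2,986.08 − (-$2,986.08) = $5,972.16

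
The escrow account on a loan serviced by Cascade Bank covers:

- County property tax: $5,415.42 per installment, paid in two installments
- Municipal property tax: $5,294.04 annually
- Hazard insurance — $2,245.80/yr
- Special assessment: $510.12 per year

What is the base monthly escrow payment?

$1,573.40

County property tax: $5,415.42 × 2 = $10,830.84/yr
Municipal property tax: $5,294.04/yr
Hazard insurance: $2,245.80/yr
Special assessment: $510.12/yr
Combined annual = $10,830.84 + $5,294.04 + $2,245.80 + $510.12 = $18,880.80
Monthly = $18,880.80 ÷ 12 = $1,573.40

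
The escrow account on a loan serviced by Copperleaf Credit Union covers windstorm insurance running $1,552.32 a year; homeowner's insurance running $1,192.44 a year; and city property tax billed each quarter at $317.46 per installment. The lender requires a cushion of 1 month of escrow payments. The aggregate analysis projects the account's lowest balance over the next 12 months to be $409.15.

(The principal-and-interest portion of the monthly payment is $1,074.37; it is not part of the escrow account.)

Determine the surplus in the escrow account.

$74.60

Windstorm insurance = $1,552.32
Homeowner's insurance = $1,192.44
City property tax = $317.46 × 4 = $1,269.84
Total per year = $1,552.32 + $1,192.44 + $1,269.84 = $4,014.60
Monthly = $4,014.60 ÷ 12 = $334.55
Required cushion = 1 × $334.55 = $334.55
Surplus = $409.15 − $334.55 = $74.60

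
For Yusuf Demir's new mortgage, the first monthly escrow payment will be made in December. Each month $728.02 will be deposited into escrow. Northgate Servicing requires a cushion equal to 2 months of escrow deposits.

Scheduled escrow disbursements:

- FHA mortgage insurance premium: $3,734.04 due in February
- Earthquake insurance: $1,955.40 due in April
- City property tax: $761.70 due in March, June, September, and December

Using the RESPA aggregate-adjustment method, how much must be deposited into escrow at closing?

$5,028.78

Cushion = 2 × $728.02 = $1,456.04
Trial balance (start $0, +$728.02 each month, − disbursements):
  Dec: +$728.02 − $761.70 → -$33.68
  Jan: +$728.02 → $694.34
  Feb: +$728.02 − $3,734.04 → -$2,311.68
  Mar: +$728.02 − $761.70 → -$2,345.36
  Apr: +$728.02 − $1,955.40 → -$3,572.74
  May: +$728.02 → -$2,844.72
  Jun: +$728.02 − $761.70 → -$2,878.40
  Jul: +$728.02 → -$2,150.38
  Aug: +$728.02 → -$1,422.36
  Sep: +$728.02 − $761.70 → -$1,456.04
  Oct: +$728.02 → -$728.02
  Nov: +$728.02 → $0.00
Lowest trial balance = -$3,572.74 (Apr)
Initial deposit = cushion − low point = $1,456.04 − (-$3,572.74) = $5,028.78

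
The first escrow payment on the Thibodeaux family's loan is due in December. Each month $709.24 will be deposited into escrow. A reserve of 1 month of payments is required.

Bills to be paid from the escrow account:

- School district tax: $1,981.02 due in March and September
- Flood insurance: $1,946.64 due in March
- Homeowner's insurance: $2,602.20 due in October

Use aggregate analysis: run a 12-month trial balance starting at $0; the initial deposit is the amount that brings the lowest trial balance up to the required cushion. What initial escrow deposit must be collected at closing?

Cushion = 1 × $709.24 = $709.24
Trial balance (start $0, +$709.24 each month, − disbursements):
  Dec: +$709.24 → $709.24
  Jan: +$709.24 → $1,418.48
  Feb: +$709.24 → $2,127.72
  Mar: +$709.24 − $3,927.66 → -$1,090.70
  Apr: +$709.24 → -$381.46
  May: +$709.24 → $327.78
  Jun: +$709.24 → $1,037.02
  Jul: +$709.24 → $1,746.26
  Aug: +$709.24 → $2,455.50
  Sep: +$709.24 − $1,981.02 → $1,183.72
  Oct: +$709.24 − $2,602.20 → -$709.24
  Nov: +$709.24 → $0.00
Lowest trial balance = -$1,090.70 (Mar)
Initial deposit = cushion − low point = $709.24 − (-$1,090.70) = $1,799.94

$1,799.94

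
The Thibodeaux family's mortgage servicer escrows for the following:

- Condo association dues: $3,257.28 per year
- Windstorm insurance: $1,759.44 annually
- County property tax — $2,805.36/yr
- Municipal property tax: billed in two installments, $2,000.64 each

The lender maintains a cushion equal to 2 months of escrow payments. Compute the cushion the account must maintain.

$1,970.56

Condo association dues = $3,257.28/yr
Windstorm insurance = $1,759.44/yr
County property tax = $2,805.36/yr
Municipal property tax = $2,000.64 × 2 = $4,001.28/yr
Annual escrow total = $11,823.36
Base monthly escrow = $11,823.36 ÷ 12 = $985.28
Required cushion = 2 × $985.28 = $1,970.56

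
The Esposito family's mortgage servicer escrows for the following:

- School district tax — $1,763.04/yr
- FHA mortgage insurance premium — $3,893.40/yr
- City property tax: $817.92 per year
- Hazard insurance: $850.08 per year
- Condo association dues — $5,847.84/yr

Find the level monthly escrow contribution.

School district tax = $1,763.04
FHA mortgage insurance premium = $3,893.40
City property tax = $817.92
Hazard insurance = $850.08
Condo association dues = $5,847.84
Yearly total = $1,763.04 + $3,893.40 + $817.92 + $850.08 + $5,847.84 = $13,172.28
Monthly = $13,172.28 / 12 = $1,097.69

$1,097.69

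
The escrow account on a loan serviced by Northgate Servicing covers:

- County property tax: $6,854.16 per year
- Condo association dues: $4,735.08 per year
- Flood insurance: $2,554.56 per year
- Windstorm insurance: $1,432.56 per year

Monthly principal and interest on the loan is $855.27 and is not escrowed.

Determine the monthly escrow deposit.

County property tax — $6,854.16 annually
Condo association dues — $4,735.08 annually
Flood insurance — $2,554.56 annually
Windstorm insurance — $1,432.56 annually
Annual escrow total = $6,854.16 + $4,735.08 + $2,554.56 + $1,432.56 = $15,576.36
Monthly escrow = $15,576.36 ÷ 12 = $1,298.03

$1,298.03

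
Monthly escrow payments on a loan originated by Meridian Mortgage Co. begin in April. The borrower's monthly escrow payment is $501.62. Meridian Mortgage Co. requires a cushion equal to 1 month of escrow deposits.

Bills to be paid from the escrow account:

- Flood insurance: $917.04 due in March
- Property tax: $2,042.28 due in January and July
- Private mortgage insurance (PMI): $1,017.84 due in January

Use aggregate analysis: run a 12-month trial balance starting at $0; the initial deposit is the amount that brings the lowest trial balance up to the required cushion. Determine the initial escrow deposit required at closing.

$587.82

Cushion = 1 × $501.62 = $501.62
Trial balance (start $0, +$501.62 each month, − disbursements):
  Apr: +$501.62 → $501.62
  May: +$501.62 → $1,003.24
  Jun: +$501.62 → $1,504.86
  Jul: +$501.62 − $2,042.28 → -$35.80
  Aug: +$501.62 → $465.82
  Sep: +$501.62 → $967.44
  Oct: +$501.62 → $1,469.06
  Nov: +$501.62 → $1,970.68
  Dec: +$501.62 → $2,472.30
  Jan: +$501.62 − $3,060.12 → -$86.20
  Feb: +$501.62 → $415.42
  Mar: +$501.62 − $917.04 → $0.00
Lowest trial balance = -$86.20 (Jan)
Initial deposit = cushion − low point = $501.62 − (-$86.20) = $587.82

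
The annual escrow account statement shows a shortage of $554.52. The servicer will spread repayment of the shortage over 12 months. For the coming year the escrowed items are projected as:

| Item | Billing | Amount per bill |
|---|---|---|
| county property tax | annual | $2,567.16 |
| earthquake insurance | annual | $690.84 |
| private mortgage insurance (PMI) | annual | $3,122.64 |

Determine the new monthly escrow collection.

County property tax — $2,567.16
Earthquake insurance — $690.84
Private mortgage insurance (PMI) — $3,122.64
Annual escrow total = $2,567.16 + $690.84 + $3,122.64 = $6,380.64
Base monthly escrow = $6,380.64 / 12 = $531.72
Monthly shortage recovery: $554.52 / 12 = $46.21
Adjusted monthly = $531.72 + $46.21 = $577.93

$577.93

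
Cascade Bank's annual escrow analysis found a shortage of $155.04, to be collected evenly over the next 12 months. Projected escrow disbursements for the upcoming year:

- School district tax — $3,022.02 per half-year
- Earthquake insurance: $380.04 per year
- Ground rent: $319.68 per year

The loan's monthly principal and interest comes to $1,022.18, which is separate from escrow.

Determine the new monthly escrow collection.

School district tax — $3,022.02 × 2 = $6,044.04 annually
Earthquake insurance — $380.04 annually
Ground rent — $319.68 annually
Annual escrow total = $6,044.04 + $380.04 + $319.68 = $6,743.76
Monthly escrow = $6,743.76 ÷ 12 = $561.98
Shortage spread = $155.04 / 12 = $12.92/mo
New monthly escrow = $561.98 + $12.92 = $574.90

$574.90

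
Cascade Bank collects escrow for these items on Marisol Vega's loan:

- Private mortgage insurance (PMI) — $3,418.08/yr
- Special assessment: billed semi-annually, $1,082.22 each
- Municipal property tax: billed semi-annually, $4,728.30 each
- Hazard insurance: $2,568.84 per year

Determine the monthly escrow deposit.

$1,467.33

Private mortgage insurance (PMI) — $3,418.08 per year
Special assessment — $1,082.22 × 2 = $2,164.44 per year
Municipal property tax — $4,728.30 × 2 = $9,456.60 per year
Hazard insurance — $2,568.84 per year
Annual escrow total = $17,607.96
Monthly = $17,607.96 ÷ 12 = $1,467.33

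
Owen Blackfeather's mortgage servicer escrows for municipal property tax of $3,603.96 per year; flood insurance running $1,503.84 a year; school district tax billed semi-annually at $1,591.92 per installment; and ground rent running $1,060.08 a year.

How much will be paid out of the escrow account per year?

$9,351.72

Municipal property tax — $3,603.96
Flood insurance — $1,503.84
School district tax — $1,591.92 × 2 = $3,183.84
Ground rent — $1,060.08
Annual escrow total = $3,603.96 + $1,503.84 + $3,183.84 + $1,060.08 = $9,351.72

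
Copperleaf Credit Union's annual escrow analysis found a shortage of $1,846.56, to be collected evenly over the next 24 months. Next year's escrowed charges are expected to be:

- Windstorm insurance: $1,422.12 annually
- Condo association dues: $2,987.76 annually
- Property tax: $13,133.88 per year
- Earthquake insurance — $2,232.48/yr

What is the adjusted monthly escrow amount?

$1,724.96

Windstorm insurance: $1,422.12
Condo association dues: $2,987.76
Property tax: $13,133.88
Earthquake insurance: $2,232.48
Combined annual = $19,776.24
Monthly = $19,776.24 / 12 = $1,648.02
Shortage spread = $1,846.56 / 24 = $76.94/mo
Adjusted monthly = $1,648.02 + $76.94 = $1,724.96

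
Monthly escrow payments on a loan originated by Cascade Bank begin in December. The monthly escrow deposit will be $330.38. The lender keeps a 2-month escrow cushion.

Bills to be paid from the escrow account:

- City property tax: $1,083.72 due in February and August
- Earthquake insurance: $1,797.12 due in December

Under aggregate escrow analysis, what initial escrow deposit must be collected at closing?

$2,550.46

Cushion = 2 × $330.38 = $660.76
Trial balance (start $0, +$330.38 each month, − disbursements):
  Dec: +$330.38 − $1,797.12 → -$1,466.74
  Jan: +$330.38 → -$1,136.36
  Feb: +$330.38 − $1,083.72 → -$1,889.70
  Mar: +$330.38 → -$1,559.32
  Apr: +$330.38 → -$1,228.94
  May: +$330.38 → -$898.56
  Jun: +$330.38 → -$568.18
  Jul: +$330.38 → -$237.80
  Aug: +$330.38 − $1,083.72 → -$991.14
  Sep: +$330.38 → -$660.76
  Oct: +$330.38 → -$330.38
  Nov: +$330.38 → $0.00
Lowest trial balance = -$1,889.70 (Feb)
Initial deposit = cushion − low point = $660.76 − (-$1,889.70) = $2,550.46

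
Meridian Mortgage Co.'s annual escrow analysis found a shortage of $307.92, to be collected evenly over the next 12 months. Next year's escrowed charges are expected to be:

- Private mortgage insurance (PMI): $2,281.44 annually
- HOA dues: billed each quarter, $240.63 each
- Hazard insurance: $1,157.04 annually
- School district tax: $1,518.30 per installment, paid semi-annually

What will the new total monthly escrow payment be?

Private mortgage insurance (PMI) — $2,281.44 per year
HOA dues — $240.63 × 4 = $962.52 per year
Hazard insurance — $1,157.04 per year
School district tax — $1,518.30 × 2 = $3,036.60 per year
Annual escrow total = $2,281.44 + $962.52 + $1,157.04 + $3,036.60 = $7,437.60
Monthly escrow = $7,437.60 ÷ 12 = $619.80
Shortage spread = $307.92 ÷ 12 = $25.66/mo
New monthly escrow = $619.80 + $25.66 = $645.46

$645.46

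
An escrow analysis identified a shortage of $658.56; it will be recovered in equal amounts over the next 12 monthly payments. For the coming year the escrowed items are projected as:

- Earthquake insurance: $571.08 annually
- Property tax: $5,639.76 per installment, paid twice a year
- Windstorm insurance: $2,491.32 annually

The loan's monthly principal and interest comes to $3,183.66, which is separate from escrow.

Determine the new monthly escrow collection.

Earthquake insurance = $571.08 per year
Property tax = $5,639.76 × 2 = $11,279.52 per year
Windstorm insurance = $2,491.32 per year
Combined annual = $571.08 + $11,279.52 + $2,491.32 = $14,341.92
Monthly = $14,341.92 ÷ 12 = $1,195.16
Shortage per month = $658.56 ÷ 12 = $54.88
New monthly escrow = $1,195.16 + $54.88 = $1,250.04

$1,250.04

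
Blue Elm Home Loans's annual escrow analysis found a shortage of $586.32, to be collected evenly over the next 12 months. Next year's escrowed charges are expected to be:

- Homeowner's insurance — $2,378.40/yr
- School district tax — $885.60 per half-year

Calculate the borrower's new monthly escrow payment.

Homeowner's insurance — $2,378.40
School district tax — $885.60 × 2 = $1,771.20
Combined annual = $2,378.40 + $1,771.20 = $4,149.60
Monthly escrow = $4,149.60 / 12 = $345.80
Shortage per month = $586.32 / 12 = $48.86
Adjusted monthly = $345.80 + $48.86 = $394.66

$394.66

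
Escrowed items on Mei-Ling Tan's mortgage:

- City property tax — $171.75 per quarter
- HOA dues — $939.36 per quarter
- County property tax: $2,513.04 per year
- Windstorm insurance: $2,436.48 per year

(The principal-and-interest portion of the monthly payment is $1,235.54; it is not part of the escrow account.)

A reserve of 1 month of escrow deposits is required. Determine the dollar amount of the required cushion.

$782.83

City property tax = $171.75 × 4 = $687.00 annually
HOA dues = $939.36 × 4 = $3,757.44 annually
County property tax = $2,513.04 annually
Windstorm insurance = $2,436.48 annually
Yearly total = $9,393.96
Monthly = $9,393.96 ÷ 12 = $782.83
Cushion = 1 × $782.83 = $782.83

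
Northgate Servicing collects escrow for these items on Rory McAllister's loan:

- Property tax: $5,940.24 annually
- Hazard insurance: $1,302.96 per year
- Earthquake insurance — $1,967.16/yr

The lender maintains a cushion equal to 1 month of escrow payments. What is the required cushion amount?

$767.53

Property tax — $5,940.24 per year
Hazard insurance — $1,302.96 per year
Earthquake insurance — $1,967.16 per year
Combined annual = $5,940.24 + $1,302.96 + $1,967.16 = $9,210.36
Per month = $9,210.36 ÷ 12 = $767.53
Reserve = 1 × $767.53 = $767.53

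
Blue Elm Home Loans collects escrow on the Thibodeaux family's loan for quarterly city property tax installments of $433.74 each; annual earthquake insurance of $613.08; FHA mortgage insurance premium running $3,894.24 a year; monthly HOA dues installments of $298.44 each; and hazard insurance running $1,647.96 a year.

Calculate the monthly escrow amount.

$955.96

City property tax: $433.74 × 4 = $1,734.96 annually
Earthquake insurance: $613.08 annually
FHA mortgage insurance premium: $3,894.24 annually
HOA dues: $298.44 × 12 = $3,581.28 annually
Hazard insurance: $1,647.96 annually
Combined annual = $1,734.96 + $613.08 + $3,894.24 + $3,581.28 + $1,647.96 = $11,471.52
Per month = $11,471.52 / 12 = $955.96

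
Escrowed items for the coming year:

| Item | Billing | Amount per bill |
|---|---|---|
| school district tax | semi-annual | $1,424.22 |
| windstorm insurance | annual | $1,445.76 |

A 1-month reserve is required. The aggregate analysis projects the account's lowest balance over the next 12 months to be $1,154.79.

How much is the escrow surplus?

$796.94

School district tax = $1,424.22 × 2 = $2,848.44 annually
Windstorm insurance = $1,445.76 annually
Total annual escrow = $2,848.44 + $1,445.76 = $4,294.20
Monthly = $4,294.20 ÷ 12 = $357.85
Cushion = 1 × $357.85 = $357.85
Surplus = $1,154.79 − $357.85 = $796.94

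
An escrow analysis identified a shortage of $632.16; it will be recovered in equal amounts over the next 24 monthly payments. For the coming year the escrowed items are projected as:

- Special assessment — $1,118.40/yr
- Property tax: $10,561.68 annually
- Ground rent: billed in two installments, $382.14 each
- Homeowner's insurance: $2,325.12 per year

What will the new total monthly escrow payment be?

$1,257.13

Special assessment: $1,118.40 annually
Property tax: $10,561.68 annually
Ground rent: $382.14 × 2 = $764.28 annually
Homeowner's insurance: $2,325.12 annually
Annual escrow total = $14,769.48
Monthly = $14,769.48 / 12 = $1,230.79
Shortage per month = $632.16 / 24 = $26.34
Adjusted monthly = $1,230.79 + $26.34 = $1,257.13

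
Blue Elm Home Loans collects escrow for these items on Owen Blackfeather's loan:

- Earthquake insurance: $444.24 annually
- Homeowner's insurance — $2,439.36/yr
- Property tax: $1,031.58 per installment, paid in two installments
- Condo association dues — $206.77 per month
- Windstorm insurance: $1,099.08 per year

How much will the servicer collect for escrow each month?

$710.59

Earthquake insurance: $444.24
Homeowner's insurance: $2,439.36
Property tax: $1,031.58 × 2 = $2,063.16
Condo association dues: $206.77 × 12 = $2,481.24
Windstorm insurance: $1,099.08
Total annual escrow = $444.24 + $2,439.36 + $2,063.16 + $2,481.24 + $1,099.08 = $8,527.08
Base monthly escrow = $8,527.08 / 12 = $710.59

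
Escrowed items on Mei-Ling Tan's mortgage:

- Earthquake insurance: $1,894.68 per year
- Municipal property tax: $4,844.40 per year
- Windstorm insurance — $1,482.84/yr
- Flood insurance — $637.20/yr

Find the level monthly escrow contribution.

$738.26

Earthquake insurance = $1,894.68 per year
Municipal property tax = $4,844.40 per year
Windstorm insurance = $1,482.84 per year
Flood insurance = $637.20 per year
Total per year = $8,859.12
Monthly escrow = $8,859.12 ÷ 12 = $738.26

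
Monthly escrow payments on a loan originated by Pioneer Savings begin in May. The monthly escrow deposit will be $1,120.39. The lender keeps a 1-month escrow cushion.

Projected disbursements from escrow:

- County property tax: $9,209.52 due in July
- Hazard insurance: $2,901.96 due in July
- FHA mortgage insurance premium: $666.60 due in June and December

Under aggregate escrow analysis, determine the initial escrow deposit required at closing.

Cushion = 1 × $1,120.39 = $1,120.39
Trial balance (start $0, +$1,120.39 each month, − disbursements):
  May: +$1,120.39 → $1,120.39
  Jun: +$1,120.39 − $666.60 → $1,574.18
  Jul: +$1,120.39 − $12,111.48 → -$9,416.91
  Aug: +$1,120.39 → -$8,296.52
  Sep: +$1,120.39 → -$7,176.13
  Oct: +$1,120.39 → -$6,055.74
  Nov: +$1,120.39 → -$4,935.35
  Dec: +$1,120.39 − $666.60 → -$4,481.56
  Jan: +$1,120.39 → -$3,361.17
  Feb: +$1,120.39 → -$2,240.78
  Mar: +$1,120.39 → -$1,120.39
  Apr: +$1,120.39 → $0.00
Lowest trial balance = -$9,416.91 (Jul)
Initial deposit = cushion − low point = $1,120.39 − (-$9,416.91) = $10,537.30

$10,537.30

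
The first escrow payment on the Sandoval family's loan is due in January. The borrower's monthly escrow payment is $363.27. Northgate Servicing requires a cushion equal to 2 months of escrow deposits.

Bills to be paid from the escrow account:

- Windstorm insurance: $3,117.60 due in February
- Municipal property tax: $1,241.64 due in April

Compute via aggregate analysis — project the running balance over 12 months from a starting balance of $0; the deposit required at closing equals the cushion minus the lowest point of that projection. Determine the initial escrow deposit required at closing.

$3,632.70

Cushion = 2 × $363.27 = $726.54
Trial balance (start $0, +$363.27 each month, − disbursements):
  Jan: +$363.27 → $363.27
  Feb: +$363.27 − $3,117.60 → -$2,391.06
  Mar: +$363.27 → -$2,027.79
  Apr: +$363.27 − $1,241.64 → -$2,906.16
  May: +$363.27 → -$2,542.89
  Jun: +$363.27 → -$2,179.62
  Jul: +$363.27 → -$1,816.35
  Aug: +$363.27 → -$1,453.08
  Sep: +$363.27 → -$1,089.81
  Oct: +$363.27 → -$726.54
  Nov: +$363.27 → -$363.27
  Dec: +$363.27 → $0.00
Lowest trial balance = -$2,906.16 (Apr)
Initial deposit = cushion − low point = $726.54 − (-$2,906.16) = $3,632.70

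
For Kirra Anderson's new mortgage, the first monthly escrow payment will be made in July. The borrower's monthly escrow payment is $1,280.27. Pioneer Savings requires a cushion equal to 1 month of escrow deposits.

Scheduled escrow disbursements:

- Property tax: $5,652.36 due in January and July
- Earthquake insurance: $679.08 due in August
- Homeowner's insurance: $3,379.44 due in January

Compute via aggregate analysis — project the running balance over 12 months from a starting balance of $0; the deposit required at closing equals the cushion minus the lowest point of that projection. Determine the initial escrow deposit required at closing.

$7,681.62

Cushion = 1 × $1,280.27 = $1,280.27
Trial balance (start $0, +$1,280.27 each month, − disbursements):
  Jul: +$1,280.27 − $5,652.36 → -$4,372.09
  Aug: +$1,280.27 − $679.08 → -$3,770.90
  Sep: +$1,280.27 → -$2,490.63
  Oct: +$1,280.27 → -$1,210.36
  Nov: +$1,280.27 → $69.91
  Dec: +$1,280.27 → $1,350.18
  Jan: +$1,280.27 − $9,031.80 → -$6,401.35
  Feb: +$1,280.27 → -$5,121.08
  Mar: +$1,280.27 → -$3,840.81
  Apr: +$1,280.27 → -$2,560.54
  May: +$1,280.27 → -$1,280.27
  Jun: +$1,280.27 → $0.00
Lowest trial balance = -$6,401.35 (Jan)
Initial deposit = cushion − low point = $1,280.27 − (-$6,401.35) = $7,681.62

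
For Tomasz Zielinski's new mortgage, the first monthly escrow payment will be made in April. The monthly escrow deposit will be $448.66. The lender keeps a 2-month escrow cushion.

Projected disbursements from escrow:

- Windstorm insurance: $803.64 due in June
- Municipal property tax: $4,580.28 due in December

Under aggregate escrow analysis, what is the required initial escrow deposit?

$2,243.30

Cushion = 2 × $448.66 = $897.32
Trial balance (start $0, +$448.66 each month, − disbursements):
  Apr: +$448.66 → $448.66
  May: +$448.66 → $897.32
  Jun: +$448.66 − $803.64 → $542.34
  Jul: +$448.66 → $991.00
  Aug: +$448.66 → $1,439.66
  Sep: +$448.66 → $1,888.32
  Oct: +$448.66 → $2,336.98
  Nov: +$448.66 → $2,785.64
  Dec: +$448.66 − $4,580.28 → -$1,345.98
  Jan: +$448.66 → -$897.32
  Feb: +$448.66 → -$448.66
  Mar: +$448.66 → $0.00
Lowest trial balance = -$1,345.98 (Dec)
Initial deposit = cushion − low point = $897.32 − (-$1,345.98) = $2,243.30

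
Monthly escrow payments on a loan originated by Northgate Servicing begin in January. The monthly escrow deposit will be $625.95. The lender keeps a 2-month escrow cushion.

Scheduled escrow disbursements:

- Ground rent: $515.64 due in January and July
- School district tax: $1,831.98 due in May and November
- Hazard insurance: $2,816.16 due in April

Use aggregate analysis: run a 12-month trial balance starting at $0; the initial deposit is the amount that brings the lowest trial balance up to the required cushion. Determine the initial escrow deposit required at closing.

$3,285.93

Cushion = 2 × $625.95 = $1,251.90
Trial balance (start $0, +$625.95 each month, − disbursements):
  Jan: +$625.95 − $515.64 → $110.31
  Feb: +$625.95 → $736.26
  Mar: +$625.95 → $1,362.21
  Apr: +$625.95 − $2,816.16 → -$828.00
  May: +$625.95 − $1,831.98 → -$2,034.03
  Jun: +$625.95 → -$1,408.08
  Jul: +$625.95 − $515.64 → -$1,297.77
  Aug: +$625.95 → -$671.82
  Sep: +$625.95 → -$45.87
  Oct: +$625.95 → $580.08
  Nov: +$625.95 − $1,831.98 → -$625.95
  Dec: +$625.95 → $0.00
Lowest trial balance = -$2,034.03 (May)
Initial deposit = cushion − low point = $1,251.90 − (-$2,034.03) = $3,285.93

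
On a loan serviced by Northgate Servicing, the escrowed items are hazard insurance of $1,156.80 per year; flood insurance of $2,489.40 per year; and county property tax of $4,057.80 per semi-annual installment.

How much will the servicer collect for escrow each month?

Hazard insurance: $1,156.80 annually
Flood insurance: $2,489.40 annually
County property tax: $4,057.80 × 2 = $8,115.60 annually
Total annual escrow = $1,156.80 + $2,489.40 + $8,115.60 = $11,761.80
Base monthly escrow = $11,761.80 ÷ 12 = $980.15

$980.15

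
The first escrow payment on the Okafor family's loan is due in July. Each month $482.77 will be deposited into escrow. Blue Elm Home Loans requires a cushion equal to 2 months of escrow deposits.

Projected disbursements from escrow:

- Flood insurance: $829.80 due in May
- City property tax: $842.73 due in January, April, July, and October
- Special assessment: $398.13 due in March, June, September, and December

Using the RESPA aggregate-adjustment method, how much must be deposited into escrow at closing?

$1,325.50

Cushion = 2 × $482.77 = $965.54
Trial balance (start $0, +$482.77 each month, − disbursements):
  Jul: +$482.77 − $842.73 → -$359.96
  Aug: +$482.77 → $122.81
  Sep: +$482.77 − $398.13 → $207.45
  Oct: +$482.77 − $842.73 → -$152.51
  Nov: +$482.77 → $330.26
  Dec: +$482.77 − $398.13 → $414.90
  Jan: +$482.77 − $842.73 → $54.94
  Feb: +$482.77 → $537.71
  Mar: +$482.77 − $398.13 → $622.35
  Apr: +$482.77 − $842.73 → $262.39
  May: +$482.77 − $829.80 → -$84.64
  Jun: +$482.77 − $398.13 → $0.00
Lowest trial balance = -$359.96 (Jul)
Initial deposit = cushion − low point = $965.54 − (-$359.96) = $1,325.50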